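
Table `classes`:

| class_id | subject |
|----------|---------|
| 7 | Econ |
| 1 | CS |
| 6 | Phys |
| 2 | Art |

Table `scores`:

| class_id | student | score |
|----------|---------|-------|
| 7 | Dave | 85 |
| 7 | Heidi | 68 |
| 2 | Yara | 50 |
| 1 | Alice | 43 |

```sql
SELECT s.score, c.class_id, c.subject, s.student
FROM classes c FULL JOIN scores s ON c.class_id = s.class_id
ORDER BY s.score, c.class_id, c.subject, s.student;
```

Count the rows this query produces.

5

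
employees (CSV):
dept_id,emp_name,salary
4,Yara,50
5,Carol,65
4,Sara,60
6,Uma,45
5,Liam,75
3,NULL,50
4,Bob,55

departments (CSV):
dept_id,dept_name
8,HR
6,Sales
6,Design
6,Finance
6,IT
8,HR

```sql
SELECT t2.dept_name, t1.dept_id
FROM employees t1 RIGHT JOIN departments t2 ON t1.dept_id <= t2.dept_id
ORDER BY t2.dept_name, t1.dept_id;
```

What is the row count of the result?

42

RIGHT JOIN keeps every row from `departments`; unmatched rows get NULL for `employees`'s columns.
Matching on t1.dept_id <= t2.dept_id.
Matched pairs: 42; unmatched t2 rows kept: 0.
Total: 42 rows.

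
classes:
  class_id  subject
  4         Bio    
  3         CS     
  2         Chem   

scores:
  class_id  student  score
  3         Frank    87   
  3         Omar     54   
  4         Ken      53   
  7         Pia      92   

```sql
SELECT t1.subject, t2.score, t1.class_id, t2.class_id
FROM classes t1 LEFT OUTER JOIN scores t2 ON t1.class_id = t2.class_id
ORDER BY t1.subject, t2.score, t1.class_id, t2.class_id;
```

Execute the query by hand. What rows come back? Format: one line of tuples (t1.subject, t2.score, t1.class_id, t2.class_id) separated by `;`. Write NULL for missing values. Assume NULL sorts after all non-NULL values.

LEFT JOIN keeps every row from `classes`; unmatched rows get NULL for `scores`'s columns.
Matching on t1.class_id = t2.class_id.
- t1 row (class_id=4): matches 1 t2 row(s) → 1 output row(s).
- t1 row (class_id=3): matches 2 t2 row(s) → 2 output row(s).
- t1 row (class_id=2): no match → kept, t2 columns NULL.
After projecting and ordering:
t1.subject | t2.score | t1.class_id | t2.class_id
Bio | 53 | 4 | 4
CS | 54 | 3 | 3
CS | 87 | 3 | 3
Chem | NULL | 2 | NULL

(Bio, 53, 4, 4); (CS, 54, 3, 3); (CS, 87, 3, 3); (Chem, NULL, 2, NULL)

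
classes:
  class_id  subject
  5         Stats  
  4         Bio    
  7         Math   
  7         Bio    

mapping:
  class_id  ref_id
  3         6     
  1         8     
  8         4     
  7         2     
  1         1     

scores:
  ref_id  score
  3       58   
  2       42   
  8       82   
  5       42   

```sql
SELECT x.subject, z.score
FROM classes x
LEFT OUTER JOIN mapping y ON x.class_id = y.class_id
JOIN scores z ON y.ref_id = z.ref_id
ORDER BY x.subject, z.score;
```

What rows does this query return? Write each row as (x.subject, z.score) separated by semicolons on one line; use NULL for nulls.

(Bio, 42); (Math, 42)

Evaluate left to right. First `classes x LEFT JOIN mapping y` on class_id: 4 row(s).
Then INNER JOIN `scores z` on ref_id: keep only rows whose y.ref_id appears in z.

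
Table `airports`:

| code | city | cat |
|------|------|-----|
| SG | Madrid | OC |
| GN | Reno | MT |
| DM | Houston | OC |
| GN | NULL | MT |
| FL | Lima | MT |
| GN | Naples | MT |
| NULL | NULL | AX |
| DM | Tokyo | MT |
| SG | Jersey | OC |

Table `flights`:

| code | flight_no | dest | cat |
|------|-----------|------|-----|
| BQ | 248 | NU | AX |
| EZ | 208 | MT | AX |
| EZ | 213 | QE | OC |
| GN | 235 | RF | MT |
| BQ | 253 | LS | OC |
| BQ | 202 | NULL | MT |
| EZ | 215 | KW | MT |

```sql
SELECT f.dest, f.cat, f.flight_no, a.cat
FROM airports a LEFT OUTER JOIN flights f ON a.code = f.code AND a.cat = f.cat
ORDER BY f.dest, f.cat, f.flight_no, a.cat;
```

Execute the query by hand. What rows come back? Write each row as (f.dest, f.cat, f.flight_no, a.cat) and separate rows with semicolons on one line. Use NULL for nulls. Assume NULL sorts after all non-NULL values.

(RF, MT, 235, MT); (RF, MT, 235, MT); (RF, MT, 235, MT); (NULL, NULL, NULL, AX); (NULL, NULL, NULL, MT); (NULL, NULL, NULL, MT); (NULL, NULL, NULL, OC); (NULL, NULL, NULL, OC); (NULL, NULL, NULL, OC)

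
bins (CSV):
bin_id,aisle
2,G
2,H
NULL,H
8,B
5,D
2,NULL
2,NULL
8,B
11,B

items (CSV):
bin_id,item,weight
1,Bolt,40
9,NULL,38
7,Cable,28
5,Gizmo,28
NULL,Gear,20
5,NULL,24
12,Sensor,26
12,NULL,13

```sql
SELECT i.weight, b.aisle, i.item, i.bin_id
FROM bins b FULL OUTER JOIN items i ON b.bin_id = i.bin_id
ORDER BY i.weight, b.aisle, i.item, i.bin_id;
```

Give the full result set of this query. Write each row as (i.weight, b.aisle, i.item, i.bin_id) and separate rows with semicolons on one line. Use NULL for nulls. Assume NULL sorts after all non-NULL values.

(13, NULL, NULL, 12); (20, NULL, Gear, NULL); (24, D, NULL, 5); (26, NULL, Sensor, 12); (28, D, Gizmo, 5); (28, NULL, Cable, 7); (38, NULL, NULL, 9); (40, NULL, Bolt, 1); (NULL, B, NULL, NULL); (NULL, B, NULL, NULL); (NULL, B, NULL, NULL); (NULL, G, NULL, NULL); (NULL, H, NULL, NULL); (NULL, H, NULL, NULL); (NULL, NULL, NULL, NULL); (NULL, NULL, NULL, NULL)

FULL OUTER JOIN keeps every row from both sides; unmatched rows get NULL for the other side's columns.
Matching on b.bin_id = i.bin_id. A NULL in a compared column never satisfies the condition.
- b (bin_id=2) has no partner → padded with NULL.
- b (bin_id=2) has no partner → padded with NULL.
- b (bin_id=NULL) has no partner → padded with NULL.
- b (bin_id=8) has no partner → padded with NULL.
- b (bin_id=5) pairs with 2 row(s) of i.
- b (bin_id=2) has no partner → padded with NULL.
- b (bin_id=2) has no partner → padded with NULL.
- b (bin_id=8) has no partner → padded with NULL.
- b (bin_id=11) has no partner → padded with NULL.
- plus 6 unmatched i row(s), each kept with NULL b columns.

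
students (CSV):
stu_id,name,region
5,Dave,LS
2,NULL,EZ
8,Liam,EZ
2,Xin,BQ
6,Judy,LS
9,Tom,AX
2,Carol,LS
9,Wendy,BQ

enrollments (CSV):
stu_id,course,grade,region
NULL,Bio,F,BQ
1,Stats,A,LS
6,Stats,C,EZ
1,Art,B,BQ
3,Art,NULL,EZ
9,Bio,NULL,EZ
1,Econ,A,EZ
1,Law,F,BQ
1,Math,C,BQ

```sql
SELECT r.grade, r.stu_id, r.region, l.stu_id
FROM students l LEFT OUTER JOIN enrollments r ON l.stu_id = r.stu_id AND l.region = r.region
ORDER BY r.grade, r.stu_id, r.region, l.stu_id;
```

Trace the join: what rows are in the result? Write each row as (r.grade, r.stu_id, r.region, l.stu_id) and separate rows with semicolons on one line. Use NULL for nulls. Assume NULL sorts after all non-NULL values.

(NULL, NULL, NULL, 2); (NULL, NULL, NULL, 2); (NULL, NULL, NULL, 2); (NULL, NULL, NULL, 5); (NULL, NULL, NULL, 6); (NULL, NULL, NULL, 8); (NULL, NULL, NULL, 9); (NULL, NULL, NULL, 9)

LEFT JOIN keeps every row from `students`; unmatched rows get NULL for `enrollments`'s columns.
Matching on l.stu_id = r.stu_id AND l.region = r.region. A NULL in a compared column never satisfies the condition.
- l[0] stu_id=5, region=LS → no match; kept with NULLs on the r side.
- l[1] stu_id=2, region=EZ → no match; kept with NULLs on the r side.
- l[2] stu_id=8, region=EZ → no match; kept with NULLs on the r side.
- l[3] stu_id=2, region=BQ → no match; kept with NULLs on the r side.
- l[4] stu_id=6, region=LS → no match; kept with NULLs on the r side.
- l[5] stu_id=9, region=AX → no match; kept with NULLs on the r side.
- l[6] stu_id=2, region=LS → no match; kept with NULLs on the r side.
- l[7] stu_id=9, region=BQ → no match; kept with NULLs on the r side.
After projecting and ordering:
r.grade | r.stu_id | r.region | l.stu_id
NULL | NULL | NULL | 2
NULL | NULL | NULL | 2
NULL | NULL | NULL | 2
NULL | NULL | NULL | 5
NULL | NULL | NULL | 6
NULL | NULL | NULL | 8
NULL | NULL | NULL | 9
NULL | NULL | NULL | 9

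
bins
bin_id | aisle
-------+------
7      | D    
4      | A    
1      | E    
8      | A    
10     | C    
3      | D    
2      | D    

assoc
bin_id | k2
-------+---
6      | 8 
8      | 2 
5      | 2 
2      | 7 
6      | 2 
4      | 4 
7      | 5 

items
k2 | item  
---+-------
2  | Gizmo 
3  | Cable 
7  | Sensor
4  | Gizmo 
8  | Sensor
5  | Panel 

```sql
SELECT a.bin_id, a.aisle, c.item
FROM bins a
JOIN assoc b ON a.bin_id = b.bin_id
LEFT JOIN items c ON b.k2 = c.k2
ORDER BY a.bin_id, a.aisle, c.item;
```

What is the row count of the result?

4

Evaluate left to right. First `bins a INNER JOIN assoc b` on bin_id: 4 row(s).
Then LEFT JOIN `items c` on k2: each of those 4 rows is kept; rows whose b.k2 has no match in c get NULL for c's columns.
Result: 4 row(s).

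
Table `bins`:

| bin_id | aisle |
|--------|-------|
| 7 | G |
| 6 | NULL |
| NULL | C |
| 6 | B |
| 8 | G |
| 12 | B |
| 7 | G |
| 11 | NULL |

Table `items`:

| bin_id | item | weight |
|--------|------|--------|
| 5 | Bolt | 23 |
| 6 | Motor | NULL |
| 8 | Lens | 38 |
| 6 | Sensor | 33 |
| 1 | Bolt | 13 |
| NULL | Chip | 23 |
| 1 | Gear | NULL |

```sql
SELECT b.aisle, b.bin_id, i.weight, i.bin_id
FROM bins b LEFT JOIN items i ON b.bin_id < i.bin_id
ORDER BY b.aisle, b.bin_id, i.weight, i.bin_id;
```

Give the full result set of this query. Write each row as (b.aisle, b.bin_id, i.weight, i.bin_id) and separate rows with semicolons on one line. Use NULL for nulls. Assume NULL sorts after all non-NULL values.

(B, 6, 38, 8); (B, 12, NULL, NULL); (C, NULL, NULL, NULL); (G, 7, 38, 8); (G, 7, 38, 8); (G, 8, NULL, NULL); (NULL, 6, 38, 8); (NULL, 11, NULL, NULL)

LEFT JOIN keeps every row from `bins`; unmatched rows get NULL for `items`'s columns.
Matching on b.bin_id < i.bin_id. A NULL in a compared column never satisfies the condition.
Matched pairs: 4; unmatched b rows kept: 4.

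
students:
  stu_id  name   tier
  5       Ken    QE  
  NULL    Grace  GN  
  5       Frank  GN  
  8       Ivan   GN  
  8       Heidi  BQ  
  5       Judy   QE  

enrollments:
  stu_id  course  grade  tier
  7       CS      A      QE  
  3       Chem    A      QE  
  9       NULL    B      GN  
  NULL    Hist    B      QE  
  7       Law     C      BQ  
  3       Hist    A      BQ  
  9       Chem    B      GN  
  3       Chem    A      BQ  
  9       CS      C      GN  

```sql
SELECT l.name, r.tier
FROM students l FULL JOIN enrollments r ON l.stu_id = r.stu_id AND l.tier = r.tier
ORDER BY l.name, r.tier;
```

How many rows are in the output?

15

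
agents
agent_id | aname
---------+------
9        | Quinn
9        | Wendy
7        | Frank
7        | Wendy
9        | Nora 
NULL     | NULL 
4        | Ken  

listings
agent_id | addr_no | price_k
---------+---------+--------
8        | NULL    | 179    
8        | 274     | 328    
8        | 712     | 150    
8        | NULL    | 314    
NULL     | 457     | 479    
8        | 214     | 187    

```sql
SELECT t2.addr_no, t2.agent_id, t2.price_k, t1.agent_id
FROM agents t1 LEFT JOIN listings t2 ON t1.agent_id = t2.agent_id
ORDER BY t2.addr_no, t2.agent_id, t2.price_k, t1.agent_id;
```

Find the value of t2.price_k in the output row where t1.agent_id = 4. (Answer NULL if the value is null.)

LEFT JOIN keeps every row from `agents`; unmatched rows get NULL for `listings`'s columns.
Matching on t1.agent_id = t2.agent_id. A NULL in a compared column never satisfies the condition.
- agent_id=9: no t2 row matches, row kept with t2 columns NULL.
- agent_id=9: no t2 row matches, row kept with t2 columns NULL.
- agent_id=7: no t2 row matches, row kept with t2 columns NULL.
- agent_id=7: no t2 row matches, row kept with t2 columns NULL.
- agent_id=9: no t2 row matches, row kept with t2 columns NULL.
- agent_id=NULL: no t2 row matches, row kept with t2 columns NULL.
- agent_id=4: no t2 row matches, row kept with t2 columns NULL.

NULL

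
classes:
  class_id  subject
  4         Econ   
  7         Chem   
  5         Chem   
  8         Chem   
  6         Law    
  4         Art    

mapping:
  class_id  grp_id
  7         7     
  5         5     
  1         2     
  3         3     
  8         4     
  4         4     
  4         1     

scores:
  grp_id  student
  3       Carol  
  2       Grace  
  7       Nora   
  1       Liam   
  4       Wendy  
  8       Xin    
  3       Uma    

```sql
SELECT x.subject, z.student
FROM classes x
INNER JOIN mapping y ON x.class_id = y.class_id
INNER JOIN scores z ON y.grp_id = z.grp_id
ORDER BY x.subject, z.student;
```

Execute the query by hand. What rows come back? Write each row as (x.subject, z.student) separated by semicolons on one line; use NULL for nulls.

(Art, Liam); (Art, Wendy); (Chem, Nora); (Chem, Wendy); (Econ, Liam); (Econ, Wendy)

Evaluate left to right. First `classes x INNER JOIN mapping y` on class_id: 7 row(s).
Then INNER JOIN `scores z` on grp_id: keep only rows whose y.grp_id appears in z.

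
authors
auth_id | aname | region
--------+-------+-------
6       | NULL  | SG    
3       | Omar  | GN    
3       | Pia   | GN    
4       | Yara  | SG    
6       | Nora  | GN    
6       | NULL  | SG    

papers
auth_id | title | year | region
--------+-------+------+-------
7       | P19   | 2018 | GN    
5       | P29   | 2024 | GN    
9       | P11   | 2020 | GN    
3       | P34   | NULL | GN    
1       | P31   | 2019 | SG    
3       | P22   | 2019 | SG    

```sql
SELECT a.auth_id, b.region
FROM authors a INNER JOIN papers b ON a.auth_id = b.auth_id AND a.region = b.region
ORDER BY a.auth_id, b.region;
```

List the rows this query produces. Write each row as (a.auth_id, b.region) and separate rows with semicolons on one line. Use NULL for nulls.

INNER JOIN keeps only pairs where the ON condition holds.
Matching on a.auth_id = b.auth_id AND a.region = b.region.
- a (auth_id=6, region=SG) has no partner → excluded.
- a (auth_id=3, region=GN) pairs with 1 row(s) of b.
- a (auth_id=3, region=GN) pairs with 1 row(s) of b.
- a (auth_id=4, region=SG) has no partner → excluded.
- a (auth_id=6, region=GN) has no partner → excluded.
- a (auth_id=6, region=SG) has no partner → excluded.
After projecting and ordering:
a.auth_id | b.region
3 | GN
3 | GN

(3, GN); (3, GN)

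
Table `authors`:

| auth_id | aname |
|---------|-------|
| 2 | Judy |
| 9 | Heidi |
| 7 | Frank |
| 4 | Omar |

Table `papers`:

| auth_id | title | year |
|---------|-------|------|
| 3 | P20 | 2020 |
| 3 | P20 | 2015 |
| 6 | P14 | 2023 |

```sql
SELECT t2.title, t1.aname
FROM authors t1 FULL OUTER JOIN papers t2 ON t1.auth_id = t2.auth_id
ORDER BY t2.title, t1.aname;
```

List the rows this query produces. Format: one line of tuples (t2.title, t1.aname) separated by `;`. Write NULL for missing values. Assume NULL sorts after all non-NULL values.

FULL OUTER JOIN keeps every row from both sides; unmatched rows get NULL for the other side's columns.
Matching on t1.auth_id = t2.auth_id.
- auth_id=2: no t2 row matches, row kept with t2 columns NULL.
- auth_id=9: no t2 row matches, row kept with t2 columns NULL.
- auth_id=7: no t2 row matches, row kept with t2 columns NULL.
- auth_id=4: no t2 row matches, row kept with t2 columns NULL.
- 3 t2 row(s) had no t1 match → kept, t1 columns NULL.
After projecting and ordering:
t2.title | t1.aname
P14 | NULL
P20 | NULL
P20 | NULL
NULL | Frank
NULL | Heidi
NULL | Judy
NULL | Omar

(P14, NULL); (P20, NULL); (P20, NULL); (NULL, Frank); (NULL, Heidi); (NULL, Judy); (NULL, Omar)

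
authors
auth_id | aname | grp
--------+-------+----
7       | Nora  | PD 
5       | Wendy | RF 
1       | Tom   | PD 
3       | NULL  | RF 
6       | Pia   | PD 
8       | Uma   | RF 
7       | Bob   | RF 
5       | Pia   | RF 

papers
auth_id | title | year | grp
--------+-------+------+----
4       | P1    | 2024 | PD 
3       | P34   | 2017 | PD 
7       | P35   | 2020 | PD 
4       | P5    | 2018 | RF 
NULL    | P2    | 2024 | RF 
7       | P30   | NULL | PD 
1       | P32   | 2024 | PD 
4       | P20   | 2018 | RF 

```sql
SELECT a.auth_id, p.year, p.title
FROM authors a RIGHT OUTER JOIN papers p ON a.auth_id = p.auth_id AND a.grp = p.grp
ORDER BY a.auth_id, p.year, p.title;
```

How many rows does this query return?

RIGHT JOIN keeps every row from `papers`; unmatched rows get NULL for `authors`'s columns.
Matching on a.auth_id = p.auth_id AND a.grp = p.grp. A NULL in a compared column never satisfies the condition.
- auth_id=7, grp=PD: 2 matching p row(s), so 2 row(s) emitted.
- auth_id=5, grp=RF: no matching p row.
- auth_id=1, grp=PD: 1 matching p row(s), so 1 row(s) emitted.
- auth_id=3, grp=RF: no matching p row.
- auth_id=6, grp=PD: no matching p row.
- auth_id=8, grp=RF: no matching p row.
- auth_id=7, grp=RF: no matching p row.
- auth_id=5, grp=RF: no matching p row.
- 5 row(s) from p found no a partner → padded with NULL.
Total: 3 matched + 5 padded = 8 rows.

8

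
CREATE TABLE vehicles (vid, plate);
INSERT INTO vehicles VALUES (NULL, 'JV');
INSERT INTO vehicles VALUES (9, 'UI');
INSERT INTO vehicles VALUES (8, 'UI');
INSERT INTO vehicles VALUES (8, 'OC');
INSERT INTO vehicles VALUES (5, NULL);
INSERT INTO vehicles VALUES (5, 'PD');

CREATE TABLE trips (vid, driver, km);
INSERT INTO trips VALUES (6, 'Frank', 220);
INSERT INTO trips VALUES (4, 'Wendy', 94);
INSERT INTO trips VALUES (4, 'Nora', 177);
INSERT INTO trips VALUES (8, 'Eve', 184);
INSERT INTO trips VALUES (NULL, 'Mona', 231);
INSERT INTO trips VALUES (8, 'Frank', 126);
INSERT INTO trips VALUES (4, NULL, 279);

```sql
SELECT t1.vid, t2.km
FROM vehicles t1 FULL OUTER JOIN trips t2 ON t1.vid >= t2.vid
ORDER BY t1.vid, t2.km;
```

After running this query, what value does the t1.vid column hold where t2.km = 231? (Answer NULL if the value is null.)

NULL

FULL OUTER JOIN keeps every row from both sides; unmatched rows get NULL for the other side's columns.
Matching on t1.vid >= t2.vid. A NULL in a compared column never satisfies the condition.
- t1[0] vid=NULL → no match; kept with NULLs on the t2 side.
- t1[1] vid=9 → 6 match(es) in t2 → 6 row(s).
- t1[2] vid=8 → 6 match(es) in t2 → 6 row(s).
- t1[3] vid=8 → 6 match(es) in t2 → 6 row(s).
- t1[4] vid=5 → 3 match(es) in t2 → 3 row(s).
- t1[5] vid=5 → 3 match(es) in t2 → 3 row(s).
- plus 1 unmatched t2 row(s), each kept with NULL t1 columns.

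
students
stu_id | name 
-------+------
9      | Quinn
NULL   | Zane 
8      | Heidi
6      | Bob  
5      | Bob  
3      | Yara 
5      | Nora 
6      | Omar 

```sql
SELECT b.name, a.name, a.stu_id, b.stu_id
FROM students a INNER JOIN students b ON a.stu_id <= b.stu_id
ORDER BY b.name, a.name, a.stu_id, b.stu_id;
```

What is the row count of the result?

30

INNER JOIN keeps only pairs where the ON condition holds.
Matching on a.stu_id <= b.stu_id. A NULL in a compared column never satisfies the condition.
- a (stu_id=9) pairs with 1 row(s) of b.
- a (stu_id=NULL) has no partner → excluded.
- a (stu_id=8) pairs with 2 row(s) of b.
- a (stu_id=6) pairs with 4 row(s) of b.
- a (stu_id=5) pairs with 6 row(s) of b.
- a (stu_id=3) pairs with 7 row(s) of b.
- a (stu_id=5) pairs with 6 row(s) of b.
- a (stu_id=6) pairs with 4 row(s) of b.
Total: 30 rows.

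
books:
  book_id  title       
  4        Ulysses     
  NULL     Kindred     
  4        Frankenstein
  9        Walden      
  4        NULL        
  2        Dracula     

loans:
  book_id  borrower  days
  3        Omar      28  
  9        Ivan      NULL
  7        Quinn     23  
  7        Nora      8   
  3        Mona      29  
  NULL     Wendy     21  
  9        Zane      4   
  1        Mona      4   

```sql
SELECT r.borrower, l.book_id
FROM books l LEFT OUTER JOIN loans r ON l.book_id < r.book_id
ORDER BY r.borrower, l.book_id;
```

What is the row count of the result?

LEFT JOIN keeps every row from `books`; unmatched rows get NULL for `loans`'s columns.
Matching on l.book_id < r.book_id. A NULL in a compared column never satisfies the condition.
- book_id=4: 4 matching r row(s), so 4 row(s) emitted.
- book_id=NULL: no r row matches, row kept with r columns NULL.
- book_id=4: 4 matching r row(s), so 4 row(s) emitted.
- book_id=9: no r row matches, row kept with r columns NULL.
- book_id=4: 4 matching r row(s), so 4 row(s) emitted.
- book_id=2: 6 matching r row(s), so 6 row(s) emitted.
Total: 18 matched + 2 padded = 20 rows.

20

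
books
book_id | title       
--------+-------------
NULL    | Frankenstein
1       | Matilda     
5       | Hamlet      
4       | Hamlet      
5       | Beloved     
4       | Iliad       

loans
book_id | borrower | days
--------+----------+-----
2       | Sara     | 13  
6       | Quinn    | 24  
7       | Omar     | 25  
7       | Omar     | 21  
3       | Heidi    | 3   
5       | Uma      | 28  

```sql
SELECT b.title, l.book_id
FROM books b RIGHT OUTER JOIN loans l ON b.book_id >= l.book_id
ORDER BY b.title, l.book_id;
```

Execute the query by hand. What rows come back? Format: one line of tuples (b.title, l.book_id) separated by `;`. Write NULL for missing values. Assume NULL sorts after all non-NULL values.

(Beloved, 2); (Beloved, 3); (Beloved, 5); (Hamlet, 2); (Hamlet, 2); (Hamlet, 3); (Hamlet, 3); (Hamlet, 5); (Iliad, 2); (Iliad, 3); (NULL, 6); (NULL, 7); (NULL, 7)

RIGHT JOIN keeps every row from `loans`; unmatched rows get NULL for `books`'s columns.
Matching on b.book_id >= l.book_id. A NULL in a compared column never satisfies the condition.
- b (book_id=NULL) has no partner in l.
- b (book_id=1) has no partner in l.
- b (book_id=5) pairs with 3 row(s) of l.
- b (book_id=4) pairs with 2 row(s) of l.
- b (book_id=5) pairs with 3 row(s) of l.
- b (book_id=4) pairs with 2 row(s) of l.
- plus 3 unmatched l row(s), each kept with NULL b columns.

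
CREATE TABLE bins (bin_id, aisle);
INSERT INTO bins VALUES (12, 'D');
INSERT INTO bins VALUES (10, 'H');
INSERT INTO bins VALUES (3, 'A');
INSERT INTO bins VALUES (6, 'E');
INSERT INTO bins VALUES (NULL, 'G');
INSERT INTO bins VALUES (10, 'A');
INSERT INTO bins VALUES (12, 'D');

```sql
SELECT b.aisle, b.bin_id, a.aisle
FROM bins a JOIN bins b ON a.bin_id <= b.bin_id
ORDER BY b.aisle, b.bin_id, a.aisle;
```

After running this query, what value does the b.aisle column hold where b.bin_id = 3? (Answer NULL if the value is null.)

A

INNER JOIN keeps only pairs where the ON condition holds.
Matching on a.bin_id <= b.bin_id. A NULL in a compared column never satisfies the condition.
- bin_id=12: 2 matching b row(s), so 2 row(s) emitted.
- bin_id=10: 4 matching b row(s), so 4 row(s) emitted.
- bin_id=3: 6 matching b row(s), so 6 row(s) emitted.
- bin_id=6: 5 matching b row(s), so 5 row(s) emitted.
- bin_id=NULL: no matching b row, dropped.
- bin_id=10: 4 matching b row(s), so 4 row(s) emitted.
- bin_id=12: 2 matching b row(s), so 2 row(s) emitted.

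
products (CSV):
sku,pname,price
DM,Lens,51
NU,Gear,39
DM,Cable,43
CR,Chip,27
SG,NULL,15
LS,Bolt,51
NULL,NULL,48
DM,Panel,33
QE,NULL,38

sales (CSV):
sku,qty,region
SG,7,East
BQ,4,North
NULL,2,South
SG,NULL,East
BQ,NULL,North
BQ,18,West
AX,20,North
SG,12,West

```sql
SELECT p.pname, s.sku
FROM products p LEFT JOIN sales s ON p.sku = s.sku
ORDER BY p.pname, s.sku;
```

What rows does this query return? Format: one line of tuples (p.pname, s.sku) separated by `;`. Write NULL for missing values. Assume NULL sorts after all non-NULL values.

(Bolt, NULL); (Cable, NULL); (Chip, NULL); (Gear, NULL); (Lens, NULL); (Panel, NULL); (NULL, SG); (NULL, SG); (NULL, SG); (NULL, NULL); (NULL, NULL)

LEFT JOIN keeps every row from `products`; unmatched rows get NULL for `sales`'s columns.
Matching on p.sku = s.sku. A NULL in a compared column never satisfies the condition.
Matched pairs: 3; unmatched p rows kept: 8.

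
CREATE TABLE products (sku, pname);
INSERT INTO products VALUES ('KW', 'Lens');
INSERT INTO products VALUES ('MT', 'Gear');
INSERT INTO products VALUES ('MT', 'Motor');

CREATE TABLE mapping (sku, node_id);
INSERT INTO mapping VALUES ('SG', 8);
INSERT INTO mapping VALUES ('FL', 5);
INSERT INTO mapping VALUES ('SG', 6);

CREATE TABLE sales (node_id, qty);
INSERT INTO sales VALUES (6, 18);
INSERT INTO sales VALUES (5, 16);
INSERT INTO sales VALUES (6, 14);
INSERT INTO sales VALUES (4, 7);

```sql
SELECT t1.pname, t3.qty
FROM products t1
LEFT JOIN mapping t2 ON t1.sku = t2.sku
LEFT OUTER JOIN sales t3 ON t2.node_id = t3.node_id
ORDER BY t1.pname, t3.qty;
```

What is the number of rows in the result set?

3

Step 1 — t1 LEFT JOIN t2 on sku → 3 row(s).
Then LEFT JOIN `sales t3` on node_id: each of those 3 rows is kept; rows whose t2.node_id has no match in t3 get NULL for t3's columns.
Result: 3 row(s).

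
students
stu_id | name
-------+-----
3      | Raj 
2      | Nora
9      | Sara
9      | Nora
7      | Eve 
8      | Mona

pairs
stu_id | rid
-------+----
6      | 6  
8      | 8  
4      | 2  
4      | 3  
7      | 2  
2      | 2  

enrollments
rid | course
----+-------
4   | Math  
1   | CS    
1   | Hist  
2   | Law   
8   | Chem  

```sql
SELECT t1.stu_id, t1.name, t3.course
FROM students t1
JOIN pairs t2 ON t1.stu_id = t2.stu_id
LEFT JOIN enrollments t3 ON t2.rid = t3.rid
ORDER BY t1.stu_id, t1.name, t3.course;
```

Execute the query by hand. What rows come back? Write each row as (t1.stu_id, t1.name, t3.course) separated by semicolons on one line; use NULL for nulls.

Step 1 — t1 INNER JOIN t2 on stu_id → 3 row(s).
Then LEFT JOIN `enrollments t3` on rid: each of those 3 rows is kept; rows whose t2.rid has no match in t3 get NULL for t3's columns.

(2, Nora, Law); (7, Eve, Law); (8, Mona, Chem)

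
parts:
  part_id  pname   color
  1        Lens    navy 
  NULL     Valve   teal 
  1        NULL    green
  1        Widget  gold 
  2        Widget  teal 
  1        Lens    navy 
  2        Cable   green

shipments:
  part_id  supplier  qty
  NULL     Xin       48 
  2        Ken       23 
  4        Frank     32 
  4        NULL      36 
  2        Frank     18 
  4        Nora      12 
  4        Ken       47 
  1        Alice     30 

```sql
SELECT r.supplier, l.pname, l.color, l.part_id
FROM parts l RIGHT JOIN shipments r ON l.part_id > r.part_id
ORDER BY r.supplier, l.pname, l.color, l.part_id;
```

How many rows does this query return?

9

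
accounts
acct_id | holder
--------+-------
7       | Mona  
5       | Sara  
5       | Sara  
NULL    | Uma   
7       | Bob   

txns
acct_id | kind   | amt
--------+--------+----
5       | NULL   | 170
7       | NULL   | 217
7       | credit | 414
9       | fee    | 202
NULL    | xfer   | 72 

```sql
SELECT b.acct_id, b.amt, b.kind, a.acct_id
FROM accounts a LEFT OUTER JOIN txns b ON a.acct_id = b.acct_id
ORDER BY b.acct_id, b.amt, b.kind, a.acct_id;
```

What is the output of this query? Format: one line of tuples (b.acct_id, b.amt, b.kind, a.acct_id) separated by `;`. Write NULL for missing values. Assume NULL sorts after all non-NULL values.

(5, 170, NULL, 5); (5, 170, NULL, 5); (7, 217, NULL, 7); (7, 217, NULL, 7); (7, 414, credit, 7); (7, 414, credit, 7); (NULL, NULL, NULL, NULL)

LEFT JOIN keeps every row from `accounts`; unmatched rows get NULL for `txns`'s columns.
Matching on a.acct_id = b.acct_id. A NULL in a compared column never satisfies the condition.
Matched pairs: 6; unmatched a rows kept: 1.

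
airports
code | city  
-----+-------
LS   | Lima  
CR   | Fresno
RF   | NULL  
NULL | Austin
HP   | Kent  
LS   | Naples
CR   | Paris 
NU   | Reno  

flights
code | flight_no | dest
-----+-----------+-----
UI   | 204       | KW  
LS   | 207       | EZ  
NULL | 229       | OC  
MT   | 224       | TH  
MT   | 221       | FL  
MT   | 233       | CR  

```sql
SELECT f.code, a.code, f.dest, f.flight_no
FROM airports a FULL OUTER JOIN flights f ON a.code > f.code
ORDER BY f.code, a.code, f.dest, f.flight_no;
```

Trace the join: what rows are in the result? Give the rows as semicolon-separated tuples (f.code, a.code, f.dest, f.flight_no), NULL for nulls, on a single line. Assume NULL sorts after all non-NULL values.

FULL OUTER JOIN keeps every row from both sides; unmatched rows get NULL for the other side's columns.
Matching on a.code > f.code. A NULL in a compared column never satisfies the condition.
Matched pairs: 8; unmatched a rows kept: 6; unmatched f rows kept: 2.

(LS, NU, EZ, 207); (LS, RF, EZ, 207); (MT, NU, CR, 233); (MT, NU, FL, 221); (MT, NU, TH, 224); (MT, RF, CR, 233); (MT, RF, FL, 221); (MT, RF, TH, 224); (UI, NULL, KW, 204); (NULL, CR, NULL, NULL); (NULL, CR, NULL, NULL); (NULL, HP, NULL, NULL); (NULL, LS, NULL, NULL); (NULL, LS, NULL, NULL); (NULL, NULL, OC, 229); (NULL, NULL, NULL, NULL)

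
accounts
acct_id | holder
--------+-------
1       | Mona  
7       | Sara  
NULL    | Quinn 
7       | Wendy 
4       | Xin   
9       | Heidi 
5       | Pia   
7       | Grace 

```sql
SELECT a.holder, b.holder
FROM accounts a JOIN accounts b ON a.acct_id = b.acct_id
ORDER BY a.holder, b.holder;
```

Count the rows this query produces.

13

INNER JOIN keeps only pairs where the ON condition holds.
Matching on a.acct_id = b.acct_id. A NULL in a compared column never satisfies the condition.
- a[0] acct_id=1 → 1 match(es) in b → 1 row(s).
- a[1] acct_id=7 → 3 match(es) in b → 3 row(s).
- a[2] acct_id=NULL → no match; dropped.
- a[3] acct_id=7 → 3 match(es) in b → 3 row(s).
- a[4] acct_id=4 → 1 match(es) in b → 1 row(s).
- a[5] acct_id=9 → 1 match(es) in b → 1 row(s).
- a[6] acct_id=5 → 1 match(es) in b → 1 row(s).
- a[7] acct_id=7 → 3 match(es) in b → 3 row(s).
Total: 13 rows.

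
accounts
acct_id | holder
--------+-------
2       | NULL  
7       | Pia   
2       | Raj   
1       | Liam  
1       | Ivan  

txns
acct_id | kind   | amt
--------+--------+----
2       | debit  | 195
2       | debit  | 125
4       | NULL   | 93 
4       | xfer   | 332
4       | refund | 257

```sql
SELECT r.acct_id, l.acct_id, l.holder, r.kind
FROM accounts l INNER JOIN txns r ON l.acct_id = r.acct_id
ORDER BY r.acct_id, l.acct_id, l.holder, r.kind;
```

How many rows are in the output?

INNER JOIN keeps only pairs where the ON condition holds.
Matching on l.acct_id = r.acct_id.
- l[0] acct_id=2 → 2 match(es) in r → 2 row(s).
- l[1] acct_id=7 → no match; dropped.
- l[2] acct_id=2 → 2 match(es) in r → 2 row(s).
- l[3] acct_id=1 → no match; dropped.
- l[4] acct_id=1 → no match; dropped.
Total: 4 rows.

4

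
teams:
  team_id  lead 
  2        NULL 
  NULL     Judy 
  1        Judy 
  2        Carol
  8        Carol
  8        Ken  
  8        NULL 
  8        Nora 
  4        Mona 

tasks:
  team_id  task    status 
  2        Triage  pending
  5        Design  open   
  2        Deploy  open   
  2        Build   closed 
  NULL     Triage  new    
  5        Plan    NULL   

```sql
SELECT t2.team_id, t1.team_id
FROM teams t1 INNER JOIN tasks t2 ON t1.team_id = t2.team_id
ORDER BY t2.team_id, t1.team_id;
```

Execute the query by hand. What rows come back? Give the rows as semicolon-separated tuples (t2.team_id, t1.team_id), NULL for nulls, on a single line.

(2, 2); (2, 2); (2, 2); (2, 2); (2, 2); (2, 2)

INNER JOIN keeps only pairs where the ON condition holds.
Matching on t1.team_id = t2.team_id. A NULL in a compared column never satisfies the condition.
- team_id=2: 3 matching t2 row(s), so 3 row(s) emitted.
- team_id=NULL: no matching t2 row, dropped.
- team_id=1: no matching t2 row, dropped.
- team_id=2: 3 matching t2 row(s), so 3 row(s) emitted.
- team_id=8: no matching t2 row, dropped.
- team_id=8: no matching t2 row, dropped.
- team_id=8: no matching t2 row, dropped.
- team_id=8: no matching t2 row, dropped.
- team_id=4: no matching t2 row, dropped.
After projecting and ordering:
t2.team_id | t1.team_id
2 | 2
2 | 2
2 | 2
2 | 2
2 | 2
2 | 2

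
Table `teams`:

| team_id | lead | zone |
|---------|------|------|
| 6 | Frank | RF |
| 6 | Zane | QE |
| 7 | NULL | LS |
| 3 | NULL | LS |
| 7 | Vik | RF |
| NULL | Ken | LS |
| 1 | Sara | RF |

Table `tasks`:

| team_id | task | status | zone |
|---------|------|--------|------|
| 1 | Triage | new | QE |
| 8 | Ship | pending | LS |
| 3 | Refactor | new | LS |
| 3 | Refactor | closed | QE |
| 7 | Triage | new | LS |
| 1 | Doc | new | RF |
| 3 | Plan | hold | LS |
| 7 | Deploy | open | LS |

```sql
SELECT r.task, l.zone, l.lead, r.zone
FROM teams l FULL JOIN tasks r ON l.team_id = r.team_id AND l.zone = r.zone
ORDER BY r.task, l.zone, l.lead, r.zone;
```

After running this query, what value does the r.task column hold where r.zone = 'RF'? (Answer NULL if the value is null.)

Doc

FULL OUTER JOIN keeps every row from both sides; unmatched rows get NULL for the other side's columns.
Matching on l.team_id = r.team_id AND l.zone = r.zone. A NULL in a compared column never satisfies the condition.
Matched pairs: 5; unmatched l rows kept: 4; unmatched r rows kept: 3.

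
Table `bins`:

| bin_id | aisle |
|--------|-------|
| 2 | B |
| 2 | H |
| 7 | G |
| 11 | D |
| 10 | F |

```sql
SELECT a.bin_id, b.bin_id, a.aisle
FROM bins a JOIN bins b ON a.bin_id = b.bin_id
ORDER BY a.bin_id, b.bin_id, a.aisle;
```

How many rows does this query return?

7

INNER JOIN keeps only pairs where the ON condition holds.
Matching on a.bin_id = b.bin_id.
- a (bin_id=2) pairs with 2 row(s) of b.
- a (bin_id=2) pairs with 2 row(s) of b.
- a (bin_id=7) pairs with 1 row(s) of b.
- a (bin_id=11) pairs with 1 row(s) of b.
- a (bin_id=10) pairs with 1 row(s) of b.
Total: 7 rows.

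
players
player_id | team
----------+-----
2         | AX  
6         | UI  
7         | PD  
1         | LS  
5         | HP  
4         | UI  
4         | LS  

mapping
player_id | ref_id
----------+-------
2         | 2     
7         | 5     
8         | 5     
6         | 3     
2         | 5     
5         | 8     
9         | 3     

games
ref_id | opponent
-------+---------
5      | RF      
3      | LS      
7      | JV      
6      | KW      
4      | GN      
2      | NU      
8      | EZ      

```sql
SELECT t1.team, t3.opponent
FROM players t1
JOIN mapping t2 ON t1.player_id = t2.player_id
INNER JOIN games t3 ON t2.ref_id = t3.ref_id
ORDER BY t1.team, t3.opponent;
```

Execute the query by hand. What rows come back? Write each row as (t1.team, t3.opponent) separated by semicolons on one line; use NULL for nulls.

(AX, NU); (AX, RF); (HP, EZ); (PD, RF); (UI, LS)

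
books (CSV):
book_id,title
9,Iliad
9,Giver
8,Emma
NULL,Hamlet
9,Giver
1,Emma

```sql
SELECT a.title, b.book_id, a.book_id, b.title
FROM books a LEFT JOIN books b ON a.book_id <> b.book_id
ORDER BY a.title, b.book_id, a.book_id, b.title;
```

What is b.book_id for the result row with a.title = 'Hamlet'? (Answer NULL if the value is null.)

LEFT JOIN keeps every row from `books a`; unmatched rows get NULL for `books b`'s columns.
Matching on a.book_id <> b.book_id. A NULL in a compared column never satisfies the condition.
Matched pairs: 14; unmatched a rows kept: 1.

NULL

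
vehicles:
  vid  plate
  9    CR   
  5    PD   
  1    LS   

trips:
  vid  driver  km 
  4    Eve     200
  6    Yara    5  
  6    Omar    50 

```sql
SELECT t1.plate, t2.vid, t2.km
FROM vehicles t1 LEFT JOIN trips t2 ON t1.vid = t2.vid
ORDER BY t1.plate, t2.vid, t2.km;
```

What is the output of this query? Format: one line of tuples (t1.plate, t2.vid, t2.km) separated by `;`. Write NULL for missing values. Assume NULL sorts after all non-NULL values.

(CR, NULL, NULL); (LS, NULL, NULL); (PD, NULL, NULL)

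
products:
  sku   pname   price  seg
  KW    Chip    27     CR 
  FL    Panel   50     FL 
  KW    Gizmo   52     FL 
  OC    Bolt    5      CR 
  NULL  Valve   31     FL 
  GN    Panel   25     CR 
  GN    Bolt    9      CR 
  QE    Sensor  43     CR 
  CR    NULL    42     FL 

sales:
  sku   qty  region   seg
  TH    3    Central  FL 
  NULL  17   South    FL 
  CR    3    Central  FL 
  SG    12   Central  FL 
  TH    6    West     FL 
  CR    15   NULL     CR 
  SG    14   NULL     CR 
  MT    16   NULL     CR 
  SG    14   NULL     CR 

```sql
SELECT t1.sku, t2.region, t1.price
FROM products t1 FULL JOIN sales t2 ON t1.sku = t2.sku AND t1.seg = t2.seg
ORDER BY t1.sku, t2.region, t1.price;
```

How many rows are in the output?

17

FULL OUTER JOIN keeps every row from both sides; unmatched rows get NULL for the other side's columns.
Matching on t1.sku = t2.sku AND t1.seg = t2.seg. A NULL in a compared column never satisfies the condition.
- t1 (sku=KW, seg=CR) has no partner → padded with NULL.
- t1 (sku=FL, seg=FL) has no partner → padded with NULL.
- t1 (sku=KW, seg=FL) has no partner → padded with NULL.
- t1 (sku=OC, seg=CR) has no partner → padded with NULL.
- t1 (sku=NULL, seg=FL) has no partner → padded with NULL.
- t1 (sku=GN, seg=CR) has no partner → padded with NULL.
- t1 (sku=GN, seg=CR) has no partner → padded with NULL.
- t1 (sku=QE, seg=CR) has no partner → padded with NULL.
- t1 (sku=CR, seg=FL) pairs with 1 row(s) of t2.
- plus 8 unmatched t2 row(s), each kept with NULL t1 columns.
Total: 1 matched + 16 padded = 17 rows.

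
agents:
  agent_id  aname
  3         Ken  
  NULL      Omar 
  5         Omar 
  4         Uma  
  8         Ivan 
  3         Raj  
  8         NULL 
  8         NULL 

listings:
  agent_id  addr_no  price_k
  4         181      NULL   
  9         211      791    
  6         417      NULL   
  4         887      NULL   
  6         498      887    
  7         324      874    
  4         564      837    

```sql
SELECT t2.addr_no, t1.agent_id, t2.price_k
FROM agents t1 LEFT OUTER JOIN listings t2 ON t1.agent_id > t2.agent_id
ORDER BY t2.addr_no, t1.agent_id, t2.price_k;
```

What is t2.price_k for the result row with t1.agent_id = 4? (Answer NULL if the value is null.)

LEFT JOIN keeps every row from `agents`; unmatched rows get NULL for `listings`'s columns.
Matching on t1.agent_id > t2.agent_id. A NULL in a compared column never satisfies the condition.
Matched pairs: 21; unmatched t1 rows kept: 4.

NULL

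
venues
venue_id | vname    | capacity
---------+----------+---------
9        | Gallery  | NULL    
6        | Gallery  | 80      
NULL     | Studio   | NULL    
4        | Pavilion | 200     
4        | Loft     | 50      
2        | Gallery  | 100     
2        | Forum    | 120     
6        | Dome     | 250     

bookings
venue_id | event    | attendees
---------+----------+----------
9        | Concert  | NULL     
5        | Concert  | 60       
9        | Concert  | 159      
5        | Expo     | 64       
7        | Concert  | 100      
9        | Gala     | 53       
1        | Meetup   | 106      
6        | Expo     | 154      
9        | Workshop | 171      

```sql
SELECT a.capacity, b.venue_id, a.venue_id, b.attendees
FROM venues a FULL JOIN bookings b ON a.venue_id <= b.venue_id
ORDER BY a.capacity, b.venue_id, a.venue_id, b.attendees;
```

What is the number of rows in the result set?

FULL OUTER JOIN keeps every row from both sides; unmatched rows get NULL for the other side's columns.
Matching on a.venue_id <= b.venue_id. A NULL in a compared column never satisfies the condition.
- venue_id=9: 4 matching b row(s), so 4 row(s) emitted.
- venue_id=6: 6 matching b row(s), so 6 row(s) emitted.
- venue_id=NULL: no b row matches, row kept with b columns NULL.
- venue_id=4: 8 matching b row(s), so 8 row(s) emitted.
- venue_id=4: 8 matching b row(s), so 8 row(s) emitted.
- venue_id=2: 8 matching b row(s), so 8 row(s) emitted.
- venue_id=2: 8 matching b row(s), so 8 row(s) emitted.
- venue_id=6: 6 matching b row(s), so 6 row(s) emitted.
- 1 row(s) from b found no a partner → padded with NULL.
Total: 48 matched + 2 padded = 50 rows.

50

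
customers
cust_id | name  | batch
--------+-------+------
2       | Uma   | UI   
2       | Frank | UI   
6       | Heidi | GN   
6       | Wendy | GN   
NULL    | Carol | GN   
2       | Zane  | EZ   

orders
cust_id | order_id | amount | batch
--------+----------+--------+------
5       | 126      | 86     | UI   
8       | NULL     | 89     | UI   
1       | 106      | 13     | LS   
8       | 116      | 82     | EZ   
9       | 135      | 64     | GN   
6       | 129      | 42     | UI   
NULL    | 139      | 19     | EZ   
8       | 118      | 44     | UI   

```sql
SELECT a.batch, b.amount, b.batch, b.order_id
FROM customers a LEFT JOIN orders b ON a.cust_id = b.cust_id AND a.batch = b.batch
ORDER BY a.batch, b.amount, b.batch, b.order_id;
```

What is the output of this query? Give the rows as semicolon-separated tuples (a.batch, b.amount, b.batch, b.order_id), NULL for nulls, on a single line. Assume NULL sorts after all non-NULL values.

LEFT JOIN keeps every row from `customers`; unmatched rows get NULL for `orders`'s columns.
Matching on a.cust_id = b.cust_id AND a.batch = b.batch. A NULL in a compared column never satisfies the condition.
- a[0] cust_id=2, batch=UI → no match; kept with NULLs on the b side.
- a[1] cust_id=2, batch=UI → no match; kept with NULLs on the b side.
- a[2] cust_id=6, batch=GN → no match; kept with NULLs on the b side.
- a[3] cust_id=6, batch=GN → no match; kept with NULLs on the b side.
- a[4] cust_id=NULL, batch=GN → no match; kept with NULLs on the b side.
- a[5] cust_id=2, batch=EZ → no match; kept with NULLs on the b side.
After projecting and ordering:
a.batch | b.amount | b.batch | b.order_id
EZ | NULL | NULL | NULL
GN | NULL | NULL | NULL
GN | NULL | NULL | NULL
GN | NULL | NULL | NULL
UI | NULL | NULL | NULL
UI | NULL | NULL | NULL

(EZ, NULL, NULL, NULL); (GN, NULL, NULL, NULL); (GN, NULL, NULL, NULL); (GN, NULL, NULL, NULL); (UI, NULL, NULL, NULL); (UI, NULL, NULL, NULL)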